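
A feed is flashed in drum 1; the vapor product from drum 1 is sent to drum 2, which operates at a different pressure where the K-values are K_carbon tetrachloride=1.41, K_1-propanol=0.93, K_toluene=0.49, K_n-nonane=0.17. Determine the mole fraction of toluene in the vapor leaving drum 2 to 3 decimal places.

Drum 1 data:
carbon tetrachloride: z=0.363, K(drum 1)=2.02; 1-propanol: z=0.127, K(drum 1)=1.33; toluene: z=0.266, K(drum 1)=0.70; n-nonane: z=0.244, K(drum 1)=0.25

y_toluene (drum 2) = 0.114

Drum 1:
Newton iteration, ψ₁⁰ = 0.5:
  ψ₁ = 0.500: g = -0.1055, g' = -0.560 → ψ₁ = 0.312
  ψ₁ = 0.312: g = -0.0079, g' = -0.492 → ψ₁ = 0.296
Converged at ψ₁ = 0.296.
Drum-1 compositions:
  carbon tetrachloride: x = 0.279, y = 0.563
  1-propanol: x = 0.116, y = 0.154
  toluene: x = 0.292, y = 0.204
  n-nonane: x = 0.313, y = 0.078
Drum-2 feed = drum-1 vapor: z₂ = (0.5634, 0.1539, 0.2043, 0.0784).
Drum 2:
Material balance + equilibrium reduce to Σ zᵢ(Kᵢ−1)/(1+ψ₂(Kᵢ−1)) = 0.
g(0) = ΣzᵢKᵢ − 1 = 0.051 and g(1) = 1 − Σzᵢ/Kᵢ = -0.443, so a root lies in (0, 1).
Newton iteration, ψ₂⁰ = 0.44:
  ψ₂ = 0.440: g = -0.0522, g' = -0.291 → ψ₂ = 0.261
  ψ₂ = 0.261: g = -0.0054, g' = -0.237 → ψ₂ = 0.238
  ψ₂ = 0.238: g = -0.0001, g' = -0.232 → ψ₂ = 0.237
Converged at ψ₂ = 0.237.
  carbon tetrachloride: x = 0.513, y = 0.724
  1-propanol: x = 0.156, y = 0.146
  toluene: x = 0.232, y = 0.114
  n-nonane: x = 0.098, y = 0.017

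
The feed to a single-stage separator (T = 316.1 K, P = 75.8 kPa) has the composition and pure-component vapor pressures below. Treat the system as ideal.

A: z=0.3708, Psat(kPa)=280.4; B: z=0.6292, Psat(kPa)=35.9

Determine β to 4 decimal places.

β = 0.4713

Raoult's law: Kᵢ = Pᵢˢᵃᵗ/P = Pᵢˢᵃᵗ/75.8.
  K_A = 280.4/75.8 = 3.699208, K_B = 35.9/75.8 = 0.473615
Binary case is linear: z₁(K₁−1)(1+β(K₂−1)) + z₂(K₂−1)(1+β(K₁−1)) = 0
⇒ β = [z₁(K₁−1)+z₂(K₂−1)] / [−(K₁−1)(K₂−1)] = 0.66966/1.42082 = 0.4713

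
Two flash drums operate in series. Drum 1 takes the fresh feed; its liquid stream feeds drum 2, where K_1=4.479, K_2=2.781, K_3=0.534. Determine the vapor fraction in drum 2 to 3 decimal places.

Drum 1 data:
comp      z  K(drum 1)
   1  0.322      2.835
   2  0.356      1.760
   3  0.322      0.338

Drum 1:
Let ψ₁ = V/F and solve Σ zᵢ(Kᵢ−1)/(1+ψ₁(Kᵢ−1)) = 0.
Check two-phase: ΣzᵢKᵢ = 1.648 > 1 and Σzᵢ/Kᵢ = 1.269 > 1, so g(0) = 0.648 > 0 and g(1) = -0.269 < 0.
Iterate (Newton) starting at ψ₁ = 0.51:
  ψ₁ = 0.510: g = 0.1784, g' = -0.718 → ψ₁ = 0.759
  ψ₁ = 0.759: g = -0.0095, g' = -0.842 → ψ₁ = 0.747
Converged at ψ₁ = 0.747.
Drum-1 compositions:
  1: x = 0.136, y = 0.385
  2: x = 0.227, y = 0.400
  3: x = 0.637, y = 0.215
Drum-2 feed = drum-1 liquid: z₂ = (0.1358, 0.2271, 0.6371).
Drum 2:
Let ψ₂ = V/F and solve Σ zᵢ(Kᵢ−1)/(1+ψ₂(Kᵢ−1)) = 0.
g(0) = ΣzᵢKᵢ − 1 = 0.580 and g(1) = 1 − Σzᵢ/Kᵢ = -0.305, so a root lies in (0, 1).
Iterate (Newton) starting at ψ₂ = 0.5:
  ψ₂ = 0.500: g = -0.0007, g' = -0.656 → ψ₂ = 0.499
Converged at ψ₂ = 0.499.
  1: x = 0.050, y = 0.222
  2: x = 0.120, y = 0.334
  3: x = 0.830, y = 0.443

V/F (drum 2) = 0.499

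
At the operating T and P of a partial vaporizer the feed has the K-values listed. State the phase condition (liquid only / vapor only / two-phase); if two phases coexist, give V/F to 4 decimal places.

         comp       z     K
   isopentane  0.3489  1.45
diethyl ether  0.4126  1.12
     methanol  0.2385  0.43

ΣzᵢKᵢ = 1.0706; Σzᵢ/Kᵢ = 1.1637.
Both exceed 1, so a two-phase solution exists.
Rachford–Rice: g(ψ) = Σ zᵢ(Kᵢ−1)/(1+ψ(Kᵢ−1)) = 0.
Newton–Raphson from ψ = 0.5:
  ψ = 0.5000: g = -0.01526, g' = -0.2039 → ψ = 0.4252
  ψ = 0.4252: g = -0.00054, g' = -0.1902 → ψ = 0.4224
Converged at ψ = 0.4224.

two-phase, V/F = 0.4224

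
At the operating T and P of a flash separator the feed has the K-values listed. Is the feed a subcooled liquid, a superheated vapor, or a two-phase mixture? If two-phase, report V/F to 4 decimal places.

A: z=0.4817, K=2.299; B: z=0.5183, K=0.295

two-phase, V/F = 0.2843

ΣzᵢKᵢ = 1.2603; Σzᵢ/Kᵢ = 1.9665.
Both exceed 1, so a two-phase solution exists.
Rachford–Rice: g(ψ) = Σ zᵢ(Kᵢ−1)/(1+ψ(Kᵢ−1)) = 0.
Binary case is linear: z₁(K₁−1)(1+ψ(K₂−1)) + z₂(K₂−1)(1+ψ(K₁−1)) = 0
⇒ ψ = [z₁(K₁−1)+z₂(K₂−1)] / [−(K₁−1)(K₂−1)] = 0.26033/0.91580 = 0.2843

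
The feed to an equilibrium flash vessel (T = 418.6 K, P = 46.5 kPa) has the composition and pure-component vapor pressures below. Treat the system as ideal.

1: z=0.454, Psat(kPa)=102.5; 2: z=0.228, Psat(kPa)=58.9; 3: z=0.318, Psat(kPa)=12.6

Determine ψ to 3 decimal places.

Raoult's law: Kᵢ = Pᵢˢᵃᵗ/P = Pᵢˢᵃᵗ/46.5.
  K_1 = 102.5/46.5 = 2.20430, K_2 = 58.9/46.5 = 1.26667, K_3 = 12.6/46.5 = 0.27097
Iterate (Newton) starting at ψ = 0.55:
  ψ = 0.550: g = -0.0051, g' = -0.722 → ψ = 0.543
Converged at ψ = 0.543.

ψ = 0.543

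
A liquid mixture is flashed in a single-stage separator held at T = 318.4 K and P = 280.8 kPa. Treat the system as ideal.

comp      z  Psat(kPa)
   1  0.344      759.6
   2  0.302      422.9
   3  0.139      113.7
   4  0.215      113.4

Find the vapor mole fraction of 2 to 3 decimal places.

y_2 = 0.332

Raoult's law: Kᵢ = Pᵢˢᵃᵗ/P = Pᵢˢᵃᵗ/280.8.
  K_1 = 759.6/280.8 = 2.70513, K_2 = 422.9/280.8 = 1.50605, K_3 = 113.7/280.8 = 0.40491, K_4 = 113.4/280.8 = 0.40385
Rachford–Rice: g(ψ) = Σ zᵢ(Kᵢ−1)/(1+ψ(Kᵢ−1)) = 0.
g(0) = ΣzᵢKᵢ − 1 = 0.529 and g(1) = 1 − Σzᵢ/Kᵢ = -0.203, so a root lies in (0, 1).
Newton iteration, ψ⁰ = 0.5:
  ψ = 0.500: g = 0.1382, g' = -0.596 → ψ = 0.732
  ψ = 0.732: g = -0.0016, g' = -0.634 → ψ = 0.730
Converged at ψ = 0.730.
Compositions from xᵢ = zᵢ/(1+ψ(Kᵢ−1)), yᵢ = Kᵢxᵢ:
  1: x = 0.153, y = 0.415
  2: x = 0.221, y = 0.332
  3: x = 0.246, y = 0.099
  4: x = 0.380, y = 0.154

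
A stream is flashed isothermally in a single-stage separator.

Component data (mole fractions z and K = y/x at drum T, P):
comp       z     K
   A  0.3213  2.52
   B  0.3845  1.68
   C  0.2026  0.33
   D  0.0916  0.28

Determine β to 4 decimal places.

Rachford–Rice: g(β) = Σ zᵢ(Kᵢ−1)/(1+β(Kᵢ−1)) = 0.
Feasibility: ΣzᵢKᵢ = 1.5481, Σzᵢ/Kᵢ = 1.2975 — both > 1, two phases present.
Iterate (Newton) starting at β = 0.5:
  β = 0.5000: g = 0.16543, g' = -0.6603 → β = 0.7506
  β = 0.7506: g = -0.01532, g' = -0.8327 → β = 0.7322
  β = 0.7322: g = -0.00023, g' = -0.8083 → β = 0.7319
Converged at β = 0.7319.

β = 0.7319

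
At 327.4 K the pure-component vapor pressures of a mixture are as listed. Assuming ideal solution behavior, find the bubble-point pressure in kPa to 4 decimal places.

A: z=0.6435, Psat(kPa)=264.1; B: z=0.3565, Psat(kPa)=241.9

At the bubble point ψ → 0, so ΣzᵢKᵢ = 1 with Kᵢ = Pᵢˢᵃᵗ/P ⇒ P = ΣzᵢPᵢˢᵃᵗ.
P = 0.6435·264.1 + 0.3565·241.9 = 256.1857 kPa

Pbub = 256.1857 kPa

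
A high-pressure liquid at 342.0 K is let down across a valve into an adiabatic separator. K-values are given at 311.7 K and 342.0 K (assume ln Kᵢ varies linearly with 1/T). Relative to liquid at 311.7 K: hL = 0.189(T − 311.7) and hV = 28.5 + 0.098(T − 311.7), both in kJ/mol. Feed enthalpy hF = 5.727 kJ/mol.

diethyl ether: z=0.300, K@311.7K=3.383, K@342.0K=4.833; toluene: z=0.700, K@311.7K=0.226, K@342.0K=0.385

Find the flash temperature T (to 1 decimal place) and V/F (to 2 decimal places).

T = 319.7 K, V/F = 0.15

Adiabatic flash: solve Rachford–Rice at each trial T, then check hF = ψ·hV(T) + (1−ψ)·hL(T).
  T = 311.7 K: K = (3.383, 0.226), RR gives ψ = 0.094, H_out = 2.675 kJ/mol
  T = 342.0 K: K = (4.833, 0.385), RR gives ψ = 0.305, H_out = 13.583 kJ/mol
  T = 326.9 K: K = (4.079, 0.299), RR gives ψ = 0.201, H_out = 8.312 kJ/mol
  T = 319.3 K: K = (3.723, 0.261), RR gives ψ = 0.149, H_out = 5.574 kJ/mol
  T = 323.1 K: K = (3.899, 0.279), RR gives ψ = 0.175, H_out = 6.958 kJ/mol
  T = 321.2 K: K = (3.811, 0.270), RR gives ψ = 0.162, H_out = 6.270 kJ/mol
Linear interpolation between T = 319.3 (H_out = 5.574) and T = 321.2 (H_out = 6.270) on hF = 5.727 gives T ≈ 319.7 K, at which ψ = 0.15.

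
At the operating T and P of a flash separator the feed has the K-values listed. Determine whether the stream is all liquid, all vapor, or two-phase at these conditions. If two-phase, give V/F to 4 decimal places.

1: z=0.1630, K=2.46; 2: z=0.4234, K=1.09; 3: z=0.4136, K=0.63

ΣzᵢKᵢ = 1.1231; Σzᵢ/Kᵢ = 1.1112.
Both exceed 1, so a two-phase solution exists.
Material balance + equilibrium reduce to Σ zᵢ(Kᵢ−1)/(1+ψ(Kᵢ−1)) = 0.
Iterate (Newton) starting at ψ = 0.34:
  ψ = 0.3400: g = 0.02096, g' = -0.2325 → ψ = 0.4301
  ψ = 0.4301: g = 0.00087, g' = -0.2144 → ψ = 0.4342
Converged at ψ = 0.4342.

two-phase, V/F = 0.4342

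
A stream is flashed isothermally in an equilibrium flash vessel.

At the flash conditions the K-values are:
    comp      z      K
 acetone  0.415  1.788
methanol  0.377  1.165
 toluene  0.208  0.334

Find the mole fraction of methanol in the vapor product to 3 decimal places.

Newton–Raphson from V/F = 0.5:
  V/F = 0.500: g = 0.0844, g' = -0.349 → V/F = 0.742
  V/F = 0.742: g = -0.0120, g' = -0.471 → V/F = 0.716
Converged at V/F = 0.716.
Compositions from xᵢ = zᵢ/(1+V/F(Kᵢ−1)), yᵢ = Kᵢxᵢ:
  acetone: x = 0.265, y = 0.474
  methanol: x = 0.337, y = 0.393
  toluene: x = 0.397, y = 0.133

y_methanol = 0.393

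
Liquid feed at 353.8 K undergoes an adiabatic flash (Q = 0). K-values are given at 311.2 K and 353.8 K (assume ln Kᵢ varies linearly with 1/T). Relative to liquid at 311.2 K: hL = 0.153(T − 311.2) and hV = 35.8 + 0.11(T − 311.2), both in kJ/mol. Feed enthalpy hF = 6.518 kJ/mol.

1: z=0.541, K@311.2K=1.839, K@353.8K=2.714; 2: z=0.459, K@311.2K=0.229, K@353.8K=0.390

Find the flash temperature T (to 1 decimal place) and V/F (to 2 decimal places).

Adiabatic flash: solve Rachford–Rice at each trial T, then check hF = ψ·hV(T) + (1−ψ)·hL(T).
  T = 311.2 K: K = (1.839, 0.229), RR gives ψ = 0.155, H_out = 5.535 kJ/mol
  T = 353.8 K: K = (2.714, 0.390), RR gives ψ = 0.619, H_out = 27.547 kJ/mol
  T = 332.5 K: K = (2.262, 0.304), RR gives ψ = 0.414, H_out = 17.687 kJ/mol
  T = 321.9 K: K = (2.048, 0.265), RR gives ψ = 0.298, H_out = 12.174 kJ/mol
  T = 316.5 K: K = (1.941, 0.247), RR gives ψ = 0.230, H_out = 9.008 kJ/mol
  T = 313.9 K: K = (1.891, 0.238), RR gives ψ = 0.195, H_out = 7.358 kJ/mol
  T = 312.5 K: K = (1.864, 0.233), RR gives ψ = 0.174, H_out = 6.428 kJ/mol
Linear interpolation between T = 312.5 (H_out = 6.428) and T = 313.9 (H_out = 7.358) on hF = 6.518 gives T ≈ 312.6 K, at which ψ = 0.18.

T = 312.6 K, V/F = 0.18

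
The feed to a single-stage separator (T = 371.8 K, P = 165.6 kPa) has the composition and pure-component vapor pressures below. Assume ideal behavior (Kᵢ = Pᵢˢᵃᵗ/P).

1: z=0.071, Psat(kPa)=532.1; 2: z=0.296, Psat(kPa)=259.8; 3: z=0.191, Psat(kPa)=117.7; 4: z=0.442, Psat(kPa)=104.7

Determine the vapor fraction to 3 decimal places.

Raoult's law: Kᵢ = Pᵢˢᵃᵗ/P = Pᵢˢᵃᵗ/165.6.
  K_1 = 532.1/165.6 = 3.21316, K_2 = 259.8/165.6 = 1.56884, K_3 = 117.7/165.6 = 0.71075, K_4 = 104.7/165.6 = 0.63225
Rachford–Rice: g(ψ) = Σ zᵢ(Kᵢ−1)/(1+ψ(Kᵢ−1)) = 0.
Check two-phase: ΣzᵢKᵢ = 1.108 > 1 and Σzᵢ/Kᵢ = 1.179 > 1, so g(0) = 0.108 > 0 and g(1) = -0.179 < 0.
Newton iteration, ψ⁰ = 0.66:
  ψ = 0.660: g = -0.0967, g' = -0.237 → ψ = 0.252
  ψ = 0.252: g = 0.0095, g' = -0.308 → ψ = 0.283
Converged at ψ = 0.283.

ψ = 0.283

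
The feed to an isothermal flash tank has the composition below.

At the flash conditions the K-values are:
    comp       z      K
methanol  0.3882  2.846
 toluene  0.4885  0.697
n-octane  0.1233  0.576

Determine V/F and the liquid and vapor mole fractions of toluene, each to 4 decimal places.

Rachford–Rice: g(V/F) = Σ zᵢ(Kᵢ−1)/(1+V/F(Kᵢ−1)) = 0.
Check two-phase: ΣzᵢKᵢ = 1.5163 > 1 and Σzᵢ/Kᵢ = 1.0513 > 1, so g(0) = 0.5163 > 0 and g(1) = -0.0513 < 0.
Newton–Raphson from V/F = 0.35:
  V/F = 0.3500: g = 0.20838, g' = -0.5749 → V/F = 0.7125
  V/F = 0.7125: g = 0.04585, g' = -0.3652 → V/F = 0.8380
  V/F = 0.8380: g = 0.00188, g' = -0.3378 → V/F = 0.8436
Converged at V/F = 0.8436.
Compositions from xᵢ = zᵢ/(1+V/F(Kᵢ−1)), yᵢ = Kᵢxᵢ:
  methanol: x = 0.1518, y = 0.4320
  toluene: x = 0.6562, y = 0.4574
  n-octane: x = 0.1920, y = 0.1106

V/F = 0.8436, x_toluene = 0.6562, y_toluene = 0.4574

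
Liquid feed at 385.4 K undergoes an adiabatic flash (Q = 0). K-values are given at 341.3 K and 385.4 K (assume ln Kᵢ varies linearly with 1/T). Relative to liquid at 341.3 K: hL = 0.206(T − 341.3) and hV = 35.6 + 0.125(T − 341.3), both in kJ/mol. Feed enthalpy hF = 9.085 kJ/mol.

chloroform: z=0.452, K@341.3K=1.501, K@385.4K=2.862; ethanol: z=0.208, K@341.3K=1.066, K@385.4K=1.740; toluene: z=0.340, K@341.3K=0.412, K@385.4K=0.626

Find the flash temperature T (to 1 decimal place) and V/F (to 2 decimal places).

T = 342.7 K, V/F = 0.25

Adiabatic flash: solve Rachford–Rice at each trial T, then check hF = ψ·hV(T) + (1−ψ)·hL(T).
  T = 341.3 K: K = (1.501, 1.066, 0.412), RR gives ψ = 0.171, H_out = 6.071 kJ/mol
  T = 385.4 K: K = (2.862, 1.740, 0.626), RR gives ψ = 1.000, H_out = 41.112 kJ/mol
  T = 363.4 K: K = (2.115, 1.383, 0.515), RR gives ψ = 0.943, H_out = 36.424 kJ/mol
  T = 352.4 K: K = (1.793, 1.220, 0.462), RR gives ψ = 0.637, H_out = 24.406 kJ/mol
  T = 346.9 K: K = (1.644, 1.142, 0.437), RR gives ψ = 0.441, H_out = 16.648 kJ/mol
  T = 344.1 K: K = (1.571, 1.104, 0.424), RR gives ψ = 0.318, H_out = 11.820 kJ/mol
  T = 342.7 K: K = (1.536, 1.085, 0.418), RR gives ψ = 0.248, H_out = 9.083 kJ/mol
Linear interpolation between T = 342.7 (H_out = 9.083) and T = 344.1 (H_out = 11.820) on hF = 9.085 gives T ≈ 342.7 K, at which ψ = 0.25.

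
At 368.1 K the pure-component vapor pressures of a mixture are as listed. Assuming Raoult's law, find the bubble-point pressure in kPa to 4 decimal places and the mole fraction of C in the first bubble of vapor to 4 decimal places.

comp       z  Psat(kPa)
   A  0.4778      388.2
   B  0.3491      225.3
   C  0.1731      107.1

At the bubble point ψ → 0, so ΣzᵢKᵢ = 1 with Kᵢ = Pᵢˢᵃᵗ/P ⇒ P = ΣzᵢPᵢˢᵃᵗ.
P = 0.4778·388.2 + 0.3491·225.3 + 0.1731·107.1 = 282.6732 kPa
yᵢ = zᵢPᵢˢᵃᵗ/P ⇒ y_C = 0.1731·107.1/282.6732 = 0.0656

Pbub = 282.6732 kPa, y_C = 0.0656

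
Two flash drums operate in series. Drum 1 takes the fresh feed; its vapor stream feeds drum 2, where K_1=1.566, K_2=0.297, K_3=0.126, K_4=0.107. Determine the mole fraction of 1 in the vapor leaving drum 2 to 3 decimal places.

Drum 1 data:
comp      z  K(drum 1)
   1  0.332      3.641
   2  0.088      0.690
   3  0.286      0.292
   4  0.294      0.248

Drum 1:
Material balance + equilibrium reduce to Σ zᵢ(Kᵢ−1)/(1+ψ₁(Kᵢ−1)) = 0.
g(0) = ΣzᵢKᵢ − 1 = 0.426 and g(1) = 1 − Σzᵢ/Kᵢ = -1.384, so a root lies in (0, 1).
Iterate (Newton) starting at ψ₁ = 0.63:
  ψ₁ = 0.630: g = -0.4904, g' = -1.407 → ψ₁ = 0.281
  ψ₁ = 0.281: g = -0.0602, g' = -1.263 → ψ₁ = 0.234
  ψ₁ = 0.234: g = 0.0018, g' = -1.346 → ψ₁ = 0.235
Converged at ψ₁ = 0.235.
Drum-1 compositions:
  1: x = 0.205, y = 0.746
  2: x = 0.095, y = 0.065
  3: x = 0.343, y = 0.100
  4: x = 0.357, y = 0.089
Drum-2 feed = drum-1 vapor: z₂ = (0.7457, 0.0655, 0.1002, 0.0886).
Drum 2:
Let ψ₂ = V/F and solve Σ zᵢ(Kᵢ−1)/(1+ψ₂(Kᵢ−1)) = 0.
g(0) = ΣzᵢKᵢ − 1 = 0.209 and g(1) = 1 − Σzᵢ/Kᵢ = -1.320, so a root lies in (0, 1).
Newton iteration, ψ₂⁰ = 0.5:
  ψ₂ = 0.500: g = -0.0404, g' = -0.694 → ψ₂ = 0.442
  ψ₂ = 0.442: g = -0.0024, g' = -0.617 → ψ₂ = 0.438
Converged at ψ₂ = 0.438.
  1: x = 0.598, y = 0.936
  2: x = 0.095, y = 0.028
  3: x = 0.162, y = 0.020
  4: x = 0.145, y = 0.016

y_1 (drum 2) = 0.936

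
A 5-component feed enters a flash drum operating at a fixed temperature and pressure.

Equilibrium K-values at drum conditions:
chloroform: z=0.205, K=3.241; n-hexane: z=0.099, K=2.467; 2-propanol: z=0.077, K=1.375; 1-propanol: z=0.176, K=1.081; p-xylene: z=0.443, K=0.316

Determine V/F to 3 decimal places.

Iterate (Newton) starting at V/F = 0.5:
  V/F = 0.500: g = -0.1221, g' = -0.787 → V/F = 0.345
  V/F = 0.345: g = -0.0016, g' = -0.786 → V/F = 0.343
Converged at V/F = 0.343.

V/F = 0.343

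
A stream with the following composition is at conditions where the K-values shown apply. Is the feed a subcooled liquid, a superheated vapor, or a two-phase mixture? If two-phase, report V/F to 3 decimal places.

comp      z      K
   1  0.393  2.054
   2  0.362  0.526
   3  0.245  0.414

two-phase, V/F = 0.180

ΣzᵢKᵢ = 1.099; Σzᵢ/Kᵢ = 1.471.
Both exceed 1, so a two-phase solution exists.
Rachford–Rice: g(ψ) = Σ zᵢ(Kᵢ−1)/(1+ψ(Kᵢ−1)) = 0.
Iterate (Newton) starting at ψ = 0.5:
  ψ = 0.500: g = -0.1567, g' = -0.495 → ψ = 0.184
  ψ = 0.184: g = -0.0018, g' = -0.510 → ψ = 0.180
Converged at ψ = 0.180.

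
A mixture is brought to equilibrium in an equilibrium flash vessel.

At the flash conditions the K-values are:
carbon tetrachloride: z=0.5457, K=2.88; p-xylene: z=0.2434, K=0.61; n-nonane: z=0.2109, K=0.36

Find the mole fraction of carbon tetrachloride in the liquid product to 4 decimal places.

Rachford–Rice: g(V/F) = Σ zᵢ(Kᵢ−1)/(1+V/F(Kᵢ−1)) = 0.
g(0) = ΣzᵢKᵢ − 1 = 0.7960 and g(1) = 1 − Σzᵢ/Kᵢ = -0.1743, so a root lies in (0, 1).
Newton iteration, V/F⁰ = 0.31:
  V/F = 0.3100: g = 0.37180, g' = -0.9522 → V/F = 0.7005
  V/F = 0.7005: g = 0.06755, g' = -0.7132 → V/F = 0.7952
  V/F = 0.7952: g = -0.00124, g' = -0.7458 → V/F = 0.7935
Converged at V/F = 0.7935.
Compositions from xᵢ = zᵢ/(1+V/F(Kᵢ−1)), yᵢ = Kᵢxᵢ:
  carbon tetrachloride: x = 0.2190, y = 0.6307
  p-xylene: x = 0.3525, y = 0.2150
  n-nonane: x = 0.4285, y = 0.1543

x_carbon tetrachloride = 0.2190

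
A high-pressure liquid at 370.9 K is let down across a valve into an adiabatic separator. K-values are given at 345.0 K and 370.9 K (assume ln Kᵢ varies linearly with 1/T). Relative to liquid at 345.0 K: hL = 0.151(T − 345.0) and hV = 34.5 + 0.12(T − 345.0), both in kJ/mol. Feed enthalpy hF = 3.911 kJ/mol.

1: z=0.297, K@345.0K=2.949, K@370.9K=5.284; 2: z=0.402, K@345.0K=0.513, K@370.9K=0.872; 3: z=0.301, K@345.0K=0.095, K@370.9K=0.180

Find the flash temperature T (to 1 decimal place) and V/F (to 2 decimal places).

Adiabatic flash: solve Rachford–Rice at each trial T, then check hF = ψ·hV(T) + (1−ψ)·hL(T).
  T = 345.0 K: K = (2.949, 0.513, 0.095), RR gives ψ = 0.083, H_out = 2.855 kJ/mol
  T = 370.9 K: K = (5.284, 0.872, 0.180), RR gives ψ = 0.440, H_out = 18.748 kJ/mol
  T = 357.9 K: K = (3.985, 0.675, 0.132), RR gives ψ = 0.275, H_out = 11.327 kJ/mol
  T = 351.4 K: K = (3.433, 0.589, 0.112), RR gives ψ = 0.185, H_out = 7.309 kJ/mol
  T = 348.2 K: K = (3.184, 0.550, 0.103), RR gives ψ = 0.136, H_out = 5.165 kJ/mol
  T = 346.6 K: K = (3.065, 0.531, 0.099), RR gives ψ = 0.110, H_out = 4.034 kJ/mol
Linear interpolation between T = 345.0 (H_out = 2.855) and T = 346.6 (H_out = 4.034) on hF = 3.911 gives T ≈ 346.4 K, at which ψ = 0.11.

T = 346.4 K, V/F = 0.11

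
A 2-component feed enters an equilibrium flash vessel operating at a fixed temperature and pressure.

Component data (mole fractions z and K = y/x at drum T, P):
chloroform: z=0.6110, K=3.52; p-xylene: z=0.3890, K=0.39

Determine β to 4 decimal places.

Material balance + equilibrium reduce to Σ zᵢ(Kᵢ−1)/(1+β(Kᵢ−1)) = 0.
Feasibility: ΣzᵢKᵢ = 2.3024, Σzᵢ/Kᵢ = 1.1710 — both > 1, two phases present.
Binary case is linear: z₁(K₁−1)(1+β(K₂−1)) + z₂(K₂−1)(1+β(K₁−1)) = 0
⇒ β = [z₁(K₁−1)+z₂(K₂−1)] / [−(K₁−1)(K₂−1)] = 1.30243/1.53720 = 0.8473

β = 0.8473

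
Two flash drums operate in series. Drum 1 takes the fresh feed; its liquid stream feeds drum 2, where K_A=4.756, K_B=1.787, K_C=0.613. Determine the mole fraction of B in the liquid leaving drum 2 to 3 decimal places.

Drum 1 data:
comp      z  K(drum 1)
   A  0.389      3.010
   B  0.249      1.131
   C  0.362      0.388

Drum 1:
Let ψ₁ = V/F and solve Σ zᵢ(Kᵢ−1)/(1+ψ₁(Kᵢ−1)) = 0.
Feasibility: ΣzᵢKᵢ = 1.593, Σzᵢ/Kᵢ = 1.282 — both > 1, two phases present.
Newton–Raphson from ψ₁ = 0.59:
  ψ₁ = 0.590: g = 0.0412, g' = -0.665 → ψ₁ = 0.652
Converged at ψ₁ = 0.652.
Drum-1 compositions:
  A: x = 0.168, y = 0.507
  B: x = 0.229, y = 0.259
  C: x = 0.602, y = 0.234
Drum-2 feed = drum-1 liquid: z₂ = (0.1684, 0.2294, 0.6022).
Drum 2:
Material balance + equilibrium reduce to Σ zᵢ(Kᵢ−1)/(1+ψ₂(Kᵢ−1)) = 0.
Feasibility: ΣzᵢKᵢ = 1.580, Σzᵢ/Kᵢ = 1.146 — both > 1, two phases present.
Newton–Raphson from ψ₂ = 0.5:
  ψ₂ = 0.500: g = 0.0604, g' = -0.499 → ψ₂ = 0.621
  ψ₂ = 0.621: g = 0.0043, g' = -0.434 → ψ₂ = 0.631
Converged at ψ₂ = 0.631.
  A: x = 0.050, y = 0.238
  B: x = 0.153, y = 0.274
  C: x = 0.797, y = 0.488

x_B (drum 2) = 0.153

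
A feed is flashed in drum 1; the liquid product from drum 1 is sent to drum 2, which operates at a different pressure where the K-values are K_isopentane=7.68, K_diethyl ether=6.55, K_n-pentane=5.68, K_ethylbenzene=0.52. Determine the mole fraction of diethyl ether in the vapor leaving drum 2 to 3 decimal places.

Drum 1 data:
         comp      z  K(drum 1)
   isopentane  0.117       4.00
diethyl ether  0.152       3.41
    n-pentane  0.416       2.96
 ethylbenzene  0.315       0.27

Drum 1:
Rachford–Rice: g(ψ₁) = Σ zᵢ(Kᵢ−1)/(1+ψ₁(Kᵢ−1)) = 0.
Check two-phase: ΣzᵢKᵢ = 2.303 > 1 and Σzᵢ/Kᵢ = 1.381 > 1, so g(0) = 1.303 > 0 and g(1) = -0.381 < 0.
Newton iteration, ψ₁⁰ = 0.52:
  ψ₁ = 0.520: g = 0.3328, g' = -1.163 → ψ₁ = 0.806
  ψ₁ = 0.806: g = -0.0158, g' = -1.424 → ψ₁ = 0.795
Converged at ψ₁ = 0.795.
Drum-1 compositions:
  isopentane: x = 0.035, y = 0.138
  diethyl ether: x = 0.052, y = 0.178
  n-pentane: x = 0.163, y = 0.481
  ethylbenzene: x = 0.751, y = 0.203
Drum-2 feed = drum-1 liquid: z₂ = (0.0346, 0.0521, 0.1626, 0.7507).
Drum 2:
Let ψ₂ = V/F and solve Σ zᵢ(Kᵢ−1)/(1+ψ₂(Kᵢ−1)) = 0.
g(0) = ΣzᵢKᵢ − 1 = 0.921 and g(1) = 1 − Σzᵢ/Kᵢ = -0.485, so a root lies in (0, 1).
Iterate (Newton) starting at ψ₂ = 0.62:
  ψ₂ = 0.620: g = -0.2079, g' = -0.724 → ψ₂ = 0.333
  ψ₂ = 0.333: g = 0.0418, g' = -1.136 → ψ₂ = 0.370
  ψ₂ = 0.370: g = 0.0019, g' = -1.034 → ψ₂ = 0.372
Converged at ψ₂ = 0.372.
  isopentane: x = 0.010, y = 0.076
  diethyl ether: x = 0.017, y = 0.111
  n-pentane: x = 0.059, y = 0.337
  ethylbenzene: x = 0.914, y = 0.475

y_diethyl ether (drum 2) = 0.111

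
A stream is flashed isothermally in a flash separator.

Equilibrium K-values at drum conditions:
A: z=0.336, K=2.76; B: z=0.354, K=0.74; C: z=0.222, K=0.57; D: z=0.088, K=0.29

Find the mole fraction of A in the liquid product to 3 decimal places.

Material balance + equilibrium reduce to Σ zᵢ(Kᵢ−1)/(1+ψ(Kᵢ−1)) = 0.
g(0) = ΣzᵢKᵢ − 1 = 0.341 and g(1) = 1 − Σzᵢ/Kᵢ = -0.293, so a root lies in (0, 1).
Newton iteration, ψ⁰ = 0.39:
  ψ = 0.390: g = 0.0471, g' = -0.540 → ψ = 0.477
  ψ = 0.477: g = 0.0017, g' = -0.505 → ψ = 0.481
Converged at ψ = 0.481.
Compositions from xᵢ = zᵢ/(1+ψ(Kᵢ−1)), yᵢ = Kᵢxᵢ:
  A: x = 0.182, y = 0.502
  B: x = 0.405, y = 0.299
  C: x = 0.280, y = 0.160
  D: x = 0.134, y = 0.039

x_A = 0.182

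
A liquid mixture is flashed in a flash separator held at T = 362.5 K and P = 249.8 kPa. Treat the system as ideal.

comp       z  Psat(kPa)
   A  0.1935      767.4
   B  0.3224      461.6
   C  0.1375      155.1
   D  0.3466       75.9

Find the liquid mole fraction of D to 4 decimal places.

Raoult's law: Kᵢ = Pᵢˢᵃᵗ/P = Pᵢˢᵃᵗ/249.8.
  K_A = 767.4/249.8 = 3.072058, K_B = 461.6/249.8 = 1.847878, K_C = 155.1/249.8 = 0.620897, K_D = 75.9/249.8 = 0.303843
Let ψ = V/F and solve Σ zᵢ(Kᵢ−1)/(1+ψ(Kᵢ−1)) = 0.
Feasibility: ΣzᵢKᵢ = 1.3809, Σzᵢ/Kᵢ = 1.5996 — both > 1, two phases present.
Newton–Raphson from ψ = 0.5:
  ψ = 0.5000: g = -0.04554, g' = -0.7400 → ψ = 0.4385
  ψ = 0.4385: g = -0.00046, g' = -0.7277 → ψ = 0.4378
Converged at ψ = 0.4378.
Compositions from xᵢ = zᵢ/(1+ψ(Kᵢ−1)), yᵢ = Kᵢxᵢ:
  A: x = 0.1015, y = 0.3117
  B: x = 0.2351, y = 0.4345
  C: x = 0.1649, y = 0.1024
  D: x = 0.4986, y = 0.1515

x_D = 0.4986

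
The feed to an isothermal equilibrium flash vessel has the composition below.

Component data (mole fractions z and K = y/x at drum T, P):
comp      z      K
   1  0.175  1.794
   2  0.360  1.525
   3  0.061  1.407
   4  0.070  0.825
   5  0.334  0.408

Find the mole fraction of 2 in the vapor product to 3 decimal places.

y_2 = 0.448

Iterate (Newton) starting at ψ = 0.36:
  ψ = 0.360: g = 0.0243, g' = -0.336 → ψ = 0.432
  ψ = 0.432: g = -0.0004, g' = -0.348 → ψ = 0.431
Converged at ψ = 0.431.
Compositions from xᵢ = zᵢ/(1+ψ(Kᵢ−1)), yᵢ = Kᵢxᵢ:
  1: x = 0.130, y = 0.234
  2: x = 0.294, y = 0.448
  3: x = 0.052, y = 0.073
  4: x = 0.076, y = 0.062
  5: x = 0.448, y = 0.183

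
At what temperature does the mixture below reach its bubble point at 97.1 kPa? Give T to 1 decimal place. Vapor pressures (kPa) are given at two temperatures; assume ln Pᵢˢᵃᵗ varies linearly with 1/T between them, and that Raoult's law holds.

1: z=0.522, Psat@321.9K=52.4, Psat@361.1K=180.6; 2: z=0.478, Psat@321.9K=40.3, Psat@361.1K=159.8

Bubble-point temperature: ΣzᵢPᵢˢᵃᵗ(T) = P. Interpolate ln Pᵢˢᵃᵗ = aᵢ + bᵢ/T.
  T = 321.9 K: ΣzᵢPᵢˢᵃᵗ = 46.62 kPa
  T = 361.1 K: ΣzᵢPᵢˢᵃᵗ = 170.66 kPa
  T = 341.5 K: ΣzᵢPᵢˢᵃᵗ = 92.52 kPa
  T = 351.3 K: ΣzᵢPᵢˢᵃᵗ = 126.72 kPa
  T = 346.4 K: ΣzᵢPᵢˢᵃᵗ = 108.52 kPa
  T = 343.9 K: ΣzᵢPᵢˢᵃᵗ = 100.09 kPa
Interpolating between 341.5 K and 343.9 K gives T ≈ 343.0 K.

T = 343.0 K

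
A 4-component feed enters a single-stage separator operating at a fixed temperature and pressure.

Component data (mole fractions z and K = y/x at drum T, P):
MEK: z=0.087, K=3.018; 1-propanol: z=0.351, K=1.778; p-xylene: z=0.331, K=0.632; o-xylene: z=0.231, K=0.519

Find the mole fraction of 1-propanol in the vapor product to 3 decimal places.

Let β = V/F and solve Σ zᵢ(Kᵢ−1)/(1+β(Kᵢ−1)) = 0.
g(0) = ΣzᵢKᵢ − 1 = 0.216 and g(1) = 1 − Σzᵢ/Kᵢ = -0.195, so a root lies in (0, 1).
Newton–Raphson from β = 0.5:
  β = 0.500: g = -0.0116, g' = -0.358 → β = 0.468
Converged at β = 0.468.
Compositions from xᵢ = zᵢ/(1+β(Kᵢ−1)), yᵢ = Kᵢxᵢ:
  MEK: x = 0.045, y = 0.135
  1-propanol: x = 0.257, y = 0.458
  p-xylene: x = 0.400, y = 0.253
  o-xylene: x = 0.298, y = 0.155

y_1-propanol = 0.458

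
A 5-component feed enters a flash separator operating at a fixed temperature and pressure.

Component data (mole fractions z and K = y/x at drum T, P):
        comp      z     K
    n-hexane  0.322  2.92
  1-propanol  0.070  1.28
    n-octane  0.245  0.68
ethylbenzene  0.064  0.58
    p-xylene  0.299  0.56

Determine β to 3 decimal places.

β = 0.582

Material balance + equilibrium reduce to Σ zᵢ(Kᵢ−1)/(1+β(Kᵢ−1)) = 0.
Feasibility: ΣzᵢKᵢ = 1.401, Σzᵢ/Kᵢ = 1.170 — both > 1, two phases present.
Newton iteration, β⁰ = 0.5:
  β = 0.500: g = 0.0366, g' = -0.462 → β = 0.579
  β = 0.579: g = 0.0013, g' = -0.432 → β = 0.582
Converged at β = 0.582.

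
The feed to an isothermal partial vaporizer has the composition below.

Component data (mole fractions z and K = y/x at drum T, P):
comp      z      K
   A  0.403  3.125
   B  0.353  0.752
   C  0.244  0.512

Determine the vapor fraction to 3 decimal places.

Material balance + equilibrium reduce to Σ zᵢ(Kᵢ−1)/(1+ψ(Kᵢ−1)) = 0.
g(0) = ΣzᵢKᵢ − 1 = 0.650 and g(1) = 1 − Σzᵢ/Kᵢ = -0.075, so a root lies in (0, 1).
Newton–Raphson from ψ = 0.57:
  ψ = 0.570: g = 0.1204, g' = -0.513 → ψ = 0.805
  ψ = 0.805: g = 0.0106, g' = -0.439 → ψ = 0.829
Converged at ψ = 0.829.

ψ = 0.829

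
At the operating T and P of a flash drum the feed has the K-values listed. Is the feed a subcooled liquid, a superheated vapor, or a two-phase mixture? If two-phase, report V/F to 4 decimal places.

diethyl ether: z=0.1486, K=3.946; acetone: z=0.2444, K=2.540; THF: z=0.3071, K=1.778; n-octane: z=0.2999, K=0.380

ΣzᵢKᵢ = 1.8671; Σzᵢ/Kᵢ = 1.0958.
Both exceed 1, so a two-phase solution exists.
Material balance + equilibrium reduce to Σ zᵢ(Kᵢ−1)/(1+ψ(Kᵢ−1)) = 0.
Iterate (Newton) starting at ψ = 0.65:
  ψ = 0.6500: g = 0.18551, g' = -0.7020 → ψ = 0.9143
  ψ = 0.9143: g = -0.01481, g' = -0.8724 → ψ = 0.8973
  ψ = 0.8973: g = -0.00020, g' = -0.8494 → ψ = 0.8970
Converged at ψ = 0.8970.

two-phase, V/F = 0.8970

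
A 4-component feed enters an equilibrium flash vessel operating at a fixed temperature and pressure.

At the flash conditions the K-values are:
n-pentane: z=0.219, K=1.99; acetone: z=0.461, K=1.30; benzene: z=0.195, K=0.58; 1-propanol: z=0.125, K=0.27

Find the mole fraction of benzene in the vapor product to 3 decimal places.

y_benzene = 0.147

Newton–Raphson from β = 0.5:
  β = 0.500: g = 0.0179, g' = -0.348 → β = 0.552
  β = 0.552: g = -0.0004, g' = -0.365 → β = 0.550
Converged at β = 0.550.
Compositions from xᵢ = zᵢ/(1+β(Kᵢ−1)), yᵢ = Kᵢxᵢ:
  n-pentane: x = 0.142, y = 0.282
  acetone: x = 0.396, y = 0.514
  benzene: x = 0.254, y = 0.147
  1-propanol: x = 0.209, y = 0.056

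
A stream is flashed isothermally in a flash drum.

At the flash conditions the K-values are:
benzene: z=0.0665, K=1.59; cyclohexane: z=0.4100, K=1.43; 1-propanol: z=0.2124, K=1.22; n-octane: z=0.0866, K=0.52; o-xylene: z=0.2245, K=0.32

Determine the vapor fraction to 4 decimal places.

Newton–Raphson from ψ = 0.5:
  ψ = 0.5000: g = -0.06850, g' = -0.3464 → ψ = 0.3022
  ψ = 0.3022: g = -0.00763, g' = -0.2768 → ψ = 0.2746
  ψ = 0.2746: g = -0.00009, g' = -0.2704 → ψ = 0.2743
Converged at ψ = 0.2743.

ψ = 0.2743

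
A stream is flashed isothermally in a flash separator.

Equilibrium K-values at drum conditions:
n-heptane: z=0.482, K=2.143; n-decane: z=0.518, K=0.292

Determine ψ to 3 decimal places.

Binary case is linear: z₁(K₁−1)(1+ψ(K₂−1)) + z₂(K₂−1)(1+ψ(K₁−1)) = 0
⇒ ψ = [z₁(K₁−1)+z₂(K₂−1)] / [−(K₁−1)(K₂−1)] = 0.1842/0.8092 = 0.228

ψ = 0.228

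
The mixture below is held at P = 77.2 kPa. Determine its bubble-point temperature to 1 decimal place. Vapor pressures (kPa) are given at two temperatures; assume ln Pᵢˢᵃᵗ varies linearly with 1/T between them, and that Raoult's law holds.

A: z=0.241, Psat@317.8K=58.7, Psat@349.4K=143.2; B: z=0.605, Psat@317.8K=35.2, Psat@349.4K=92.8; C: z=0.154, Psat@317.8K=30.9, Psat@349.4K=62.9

T = 339.7 K

Bubble-point temperature: ΣzᵢPᵢˢᵃᵗ(T) = P. Interpolate ln Pᵢˢᵃᵗ = aᵢ + bᵢ/T.
  T = 317.8 K: ΣzᵢPᵢˢᵃᵗ = 40.20 kPa
  T = 349.4 K: ΣzᵢPᵢˢᵃᵗ = 100.34 kPa
  T = 333.6 K: ΣzᵢPᵢˢᵃᵗ = 64.85 kPa
  T = 341.5 K: ΣzᵢPᵢˢᵃᵗ = 81.06 kPa
  T = 337.6 K: ΣzᵢPᵢˢᵃᵗ = 72.70 kPa
  T = 339.6 K: ΣzᵢPᵢˢᵃᵗ = 76.90 kPa
Interpolating between 339.6 K and 341.5 K gives T ≈ 339.7 K.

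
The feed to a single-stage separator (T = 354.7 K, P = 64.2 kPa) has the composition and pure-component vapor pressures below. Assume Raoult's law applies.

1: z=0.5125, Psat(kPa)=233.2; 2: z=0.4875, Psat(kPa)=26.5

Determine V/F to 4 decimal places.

Raoult's law: Kᵢ = Pᵢˢᵃᵗ/P = Pᵢˢᵃᵗ/64.2.
  K_1 = 233.2/64.2 = 3.632399, K_2 = 26.5/64.2 = 0.412773
Rachford–Rice: g(V/F) = Σ zᵢ(Kᵢ−1)/(1+V/F(Kᵢ−1)) = 0.
Check two-phase: ΣzᵢKᵢ = 2.0628 > 1 and Σzᵢ/Kᵢ = 1.3221 > 1, so g(0) = 1.0628 > 0 and g(1) = -0.3221 < 0.
Newton iteration, V/F⁰ = 0.5:
  V/F = 0.5000: g = 0.17720, g' = -0.9989 → V/F = 0.6774
  V/F = 0.6774: g = 0.00937, g' = -0.9220 → V/F = 0.6876
Converged at V/F = 0.6876.

V/F = 0.6876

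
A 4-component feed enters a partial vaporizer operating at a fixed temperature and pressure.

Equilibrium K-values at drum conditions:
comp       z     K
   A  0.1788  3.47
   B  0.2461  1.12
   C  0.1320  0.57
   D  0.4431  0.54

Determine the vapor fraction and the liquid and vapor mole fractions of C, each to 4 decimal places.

Material balance + equilibrium reduce to Σ zᵢ(Kᵢ−1)/(1+ψ(Kᵢ−1)) = 0.
Feasibility: ΣzᵢKᵢ = 1.2106, Σzᵢ/Kᵢ = 1.3234 — both > 1, two phases present.
Newton iteration, ψ⁰ = 0.5:
  ψ = 0.5000: g = -0.11155, g' = -0.4193 → ψ = 0.2339
  ψ = 0.2339: g = 0.01712, g' = -0.5894 → ψ = 0.2630
  ψ = 0.2630: g = 0.00049, g' = -0.5566 → ψ = 0.2639
Converged at ψ = 0.2639.
Compositions from xᵢ = zᵢ/(1+ψ(Kᵢ−1)), yᵢ = Kᵢxᵢ:
  A: x = 0.1083, y = 0.3756
  B: x = 0.2385, y = 0.2672
  C: x = 0.1489, y = 0.0849
  D: x = 0.5043, y = 0.2723

ψ = 0.2639, x_C = 0.1489, y_C = 0.0849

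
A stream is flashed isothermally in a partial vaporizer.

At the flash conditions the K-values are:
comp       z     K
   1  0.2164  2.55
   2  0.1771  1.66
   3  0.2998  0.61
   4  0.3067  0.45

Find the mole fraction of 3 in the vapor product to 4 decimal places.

Material balance + equilibrium reduce to Σ zᵢ(Kᵢ−1)/(1+ψ(Kᵢ−1)) = 0.
g(0) = ΣzᵢKᵢ − 1 = 0.1667 and g(1) = 1 − Σzᵢ/Kᵢ = -0.3646, so a root lies in (0, 1).
Iterate (Newton) starting at ψ = 0.49:
  ψ = 0.4900: g = -0.09651, g' = -0.4555 → ψ = 0.2781
  ψ = 0.2781: g = 0.00283, g' = -0.4956 → ψ = 0.2839
Converged at ψ = 0.2839.
Compositions from xᵢ = zᵢ/(1+ψ(Kᵢ−1)), yᵢ = Kᵢxᵢ:
  1: x = 0.1503, y = 0.3832
  2: x = 0.1492, y = 0.2476
  3: x = 0.3371, y = 0.2056
  4: x = 0.3634, y = 0.1636

y_3 = 0.2056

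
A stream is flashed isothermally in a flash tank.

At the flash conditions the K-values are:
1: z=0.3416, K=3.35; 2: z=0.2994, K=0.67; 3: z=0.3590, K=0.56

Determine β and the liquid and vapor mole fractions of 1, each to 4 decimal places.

β = 0.5907, x_1 = 0.1430, y_1 = 0.4792

Newton iteration, β⁰ = 0.5:
  β = 0.5000: g = 0.04825, g' = -0.5598 → β = 0.5862
  β = 0.5862: g = 0.00228, g' = -0.5101 → β = 0.5907
Converged at β = 0.5907.
Compositions from xᵢ = zᵢ/(1+β(Kᵢ−1)), yᵢ = Kᵢxᵢ:
  1: x = 0.1430, y = 0.4792
  2: x = 0.3719, y = 0.2492
  3: x = 0.4851, y = 0.2716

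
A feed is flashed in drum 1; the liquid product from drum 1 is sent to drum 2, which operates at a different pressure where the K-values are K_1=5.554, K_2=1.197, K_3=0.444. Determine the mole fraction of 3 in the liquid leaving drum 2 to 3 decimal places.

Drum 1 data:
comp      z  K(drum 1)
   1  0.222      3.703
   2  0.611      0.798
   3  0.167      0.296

Drum 1:
Let ψ₁ = V/F and solve Σ zᵢ(Kᵢ−1)/(1+ψ₁(Kᵢ−1)) = 0.
g(0) = ΣzᵢKᵢ − 1 = 0.359 and g(1) = 1 − Σzᵢ/Kᵢ = -0.390, so a root lies in (0, 1).
Newton iteration, ψ₁⁰ = 0.39:
  ψ₁ = 0.390: g = -0.0039, g' = -0.571 → ψ₁ = 0.383
Converged at ψ₁ = 0.383.
Drum-1 compositions:
  1: x = 0.109, y = 0.404
  2: x = 0.662, y = 0.528
  3: x = 0.229, y = 0.068
Drum-2 feed = drum-1 liquid: z₂ = (0.1091, 0.6623, 0.2287).
Drum 2:
Newton–Raphson from ψ₂ = 0.5:
  ψ₂ = 0.500: g = 0.0942, g' = -0.368 → ψ₂ = 0.756
  ψ₂ = 0.756: g = 0.0059, g' = -0.345 → ψ₂ = 0.773
Converged at ψ₂ = 0.773.
  1: x = 0.024, y = 0.134
  2: x = 0.575, y = 0.688
  3: x = 0.401, y = 0.178

x_3 (drum 2) = 0.401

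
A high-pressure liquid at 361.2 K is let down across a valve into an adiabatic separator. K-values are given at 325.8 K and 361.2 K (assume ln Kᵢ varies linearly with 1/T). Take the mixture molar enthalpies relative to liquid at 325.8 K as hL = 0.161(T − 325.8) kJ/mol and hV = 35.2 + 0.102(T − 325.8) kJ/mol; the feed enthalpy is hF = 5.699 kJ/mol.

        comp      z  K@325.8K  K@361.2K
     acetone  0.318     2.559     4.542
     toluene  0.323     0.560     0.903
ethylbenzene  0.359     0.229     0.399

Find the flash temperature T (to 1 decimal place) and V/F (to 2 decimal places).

T = 329.8 K, V/F = 0.14

Adiabatic flash: solve Rachford–Rice at each trial T, then check hF = ψ·hV(T) + (1−ψ)·hL(T).
  T = 325.8 K: K = (2.559, 0.560, 0.229), RR gives ψ = 0.078, H_out = 2.759 kJ/mol
  T = 361.2 K: K = (4.542, 0.903, 0.399), RR gives ψ = 0.586, H_out = 25.100 kJ/mol
  T = 343.5 K: K = (3.460, 0.720, 0.307), RR gives ψ = 0.340, H_out = 14.474 kJ/mol
  T = 334.6 K: K = (2.985, 0.637, 0.266), RR gives ψ = 0.217, H_out = 8.951 kJ/mol
  T = 330.2 K: K = (2.767, 0.598, 0.247), RR gives ψ = 0.151, H_out = 5.987 kJ/mol
  T = 328.0 K: K = (2.661, 0.579, 0.238), RR gives ψ = 0.116, H_out = 4.412 kJ/mol
Linear interpolation between T = 328.0 (H_out = 4.412) and T = 330.2 (H_out = 5.987) on hF = 5.699 gives T ≈ 329.8 K, at which ψ = 0.14.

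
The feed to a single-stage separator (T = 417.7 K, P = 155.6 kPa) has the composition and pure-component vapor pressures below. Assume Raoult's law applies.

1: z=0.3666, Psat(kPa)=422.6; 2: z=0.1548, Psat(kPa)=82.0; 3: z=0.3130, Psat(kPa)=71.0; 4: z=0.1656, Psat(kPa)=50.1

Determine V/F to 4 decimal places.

Raoult's law: Kᵢ = Pᵢˢᵃᵗ/P = Pᵢˢᵃᵗ/155.6.
  K_1 = 422.6/155.6 = 2.715938, K_2 = 82.0/155.6 = 0.526992, K_3 = 71.0/155.6 = 0.456298, K_4 = 50.1/155.6 = 0.321979
Rachford–Rice: g(V/F) = Σ zᵢ(Kᵢ−1)/(1+V/F(Kᵢ−1)) = 0.
Feasibility: ΣzᵢKᵢ = 1.2734, Σzᵢ/Kᵢ = 1.6290 — both > 1, two phases present.
Iterate (Newton) starting at V/F = 0.5:
  V/F = 0.5000: g = -0.16091, g' = -0.7209 → V/F = 0.2768
  V/F = 0.2768: g = 0.00370, g' = -0.7856 → V/F = 0.2815
Converged at V/F = 0.2815.

V/F = 0.2815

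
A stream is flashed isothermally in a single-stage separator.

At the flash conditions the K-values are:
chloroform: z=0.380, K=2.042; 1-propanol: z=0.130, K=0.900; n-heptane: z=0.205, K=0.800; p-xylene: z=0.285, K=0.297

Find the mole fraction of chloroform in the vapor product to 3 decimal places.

Newton–Raphson from ψ = 0.5:
  ψ = 0.500: g = -0.1079, g' = -0.525 → ψ = 0.294
  ψ = 0.294: g = -0.0066, g' = -0.476 → ψ = 0.281
Converged at ψ = 0.281.
Compositions from xᵢ = zᵢ/(1+ψ(Kᵢ−1)), yᵢ = Kᵢxᵢ:
  chloroform: x = 0.294, y = 0.600
  1-propanol: x = 0.134, y = 0.120
  n-heptane: x = 0.217, y = 0.174
  p-xylene: x = 0.355, y = 0.105

y_chloroform = 0.600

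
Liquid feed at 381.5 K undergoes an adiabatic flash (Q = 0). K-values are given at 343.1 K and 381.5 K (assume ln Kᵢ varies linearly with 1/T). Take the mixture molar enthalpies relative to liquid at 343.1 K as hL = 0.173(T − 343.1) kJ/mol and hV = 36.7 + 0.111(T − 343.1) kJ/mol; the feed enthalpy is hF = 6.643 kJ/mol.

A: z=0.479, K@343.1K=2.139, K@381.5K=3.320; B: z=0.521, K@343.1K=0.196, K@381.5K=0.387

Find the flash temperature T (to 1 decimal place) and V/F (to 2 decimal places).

T = 345.5 K, V/F = 0.17

Adiabatic flash: solve Rachford–Rice at each trial T, then check hF = ψ·hV(T) + (1−ψ)·hL(T).
  T = 343.1 K: K = (2.139, 0.196), RR gives ψ = 0.138, H_out = 5.078 kJ/mol
  T = 381.5 K: K = (3.320, 0.387), RR gives ψ = 0.557, H_out = 25.753 kJ/mol
  T = 362.3 K: K = (2.696, 0.280), RR gives ψ = 0.358, H_out = 16.051 kJ/mol
  T = 352.7 K: K = (2.409, 0.236), RR gives ψ = 0.257, H_out = 10.935 kJ/mol
  T = 347.9 K: K = (2.272, 0.215), RR gives ψ = 0.201, H_out = 8.136 kJ/mol
  T = 345.5 K: K = (2.205, 0.205), RR gives ψ = 0.170, H_out = 6.645 kJ/mol
Linear interpolation between T = 343.1 (H_out = 5.078) and T = 345.5 (H_out = 6.645) on hF = 6.643 gives T ≈ 345.5 K, at which ψ = 0.17.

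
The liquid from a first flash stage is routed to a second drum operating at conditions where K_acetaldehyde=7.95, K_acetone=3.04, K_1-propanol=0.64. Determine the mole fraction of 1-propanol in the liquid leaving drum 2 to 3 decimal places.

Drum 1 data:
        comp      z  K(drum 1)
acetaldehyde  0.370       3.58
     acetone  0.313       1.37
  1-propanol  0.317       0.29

x_1-propanol (drum 2) = 0.890

Drum 1:
Let ψ₁ = V/F and solve Σ zᵢ(Kᵢ−1)/(1+ψ₁(Kᵢ−1)) = 0.
g(0) = ΣzᵢKᵢ − 1 = 0.845 and g(1) = 1 − Σzᵢ/Kᵢ = -0.425, so a root lies in (0, 1).
Iterate (Newton) starting at ψ₁ = 0.49:
  ψ₁ = 0.490: g = 0.1745, g' = -0.887 → ψ₁ = 0.687
  ψ₁ = 0.687: g = -0.0025, g' = -0.956 → ψ₁ = 0.684
Converged at ψ₁ = 0.684.
Drum-1 compositions:
  acetaldehyde: x = 0.134, y = 0.479
  acetone: x = 0.250, y = 0.342
  1-propanol: x = 0.616, y = 0.179
Drum-2 feed = drum-1 liquid: z₂ = (0.1338, 0.2498, 0.6164).
Drum 2:
Newton iteration, ψ₂⁰ = 0.5:
  ψ₂ = 0.500: g = 0.1894, g' = -0.696 → ψ₂ = 0.772
  ψ₂ = 0.772: g = 0.0366, g' = -0.469 → ψ₂ = 0.850
  ψ₂ = 0.850: g = 0.0012, g' = -0.440 → ψ₂ = 0.853
Converged at ψ₂ = 0.853.
  acetaldehyde: x = 0.019, y = 0.154
  acetone: x = 0.091, y = 0.277
  1-propanol: x = 0.890, y = 0.569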